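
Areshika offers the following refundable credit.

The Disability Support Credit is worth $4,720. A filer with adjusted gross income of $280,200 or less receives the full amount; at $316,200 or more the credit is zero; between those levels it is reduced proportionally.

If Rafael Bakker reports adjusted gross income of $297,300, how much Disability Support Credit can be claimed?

Disability Support Credit: $297,300 is $17,100 into a $36,000 phase-out range, leaving 18,900/36,000 of the credit: $4,720 × 18,900/36,000 = $2,478.

$2,478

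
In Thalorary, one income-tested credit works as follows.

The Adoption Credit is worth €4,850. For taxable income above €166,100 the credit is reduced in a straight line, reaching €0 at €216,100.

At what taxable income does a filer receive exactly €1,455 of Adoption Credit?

€201,100

€1,455 is 1,455/4,850 of the full €4,850, so 3,395/4,850 of the €50,000 range has been used: income = €166,100 + €50,000 × 3,395/4,850 = €201,100.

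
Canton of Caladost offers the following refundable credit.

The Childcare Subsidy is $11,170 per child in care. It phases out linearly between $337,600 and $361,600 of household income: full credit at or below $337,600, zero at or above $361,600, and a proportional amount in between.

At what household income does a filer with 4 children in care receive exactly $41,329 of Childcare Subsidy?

$339,400

Full credit = 4 × $11,170 = $44,680.
$41,329 is 41,329/44,680 of the full $44,680, so 3,351/44,680 of the $24,000 range has been used: income = $337,600 + $24,000 × 3,351/44,680 = $339,400.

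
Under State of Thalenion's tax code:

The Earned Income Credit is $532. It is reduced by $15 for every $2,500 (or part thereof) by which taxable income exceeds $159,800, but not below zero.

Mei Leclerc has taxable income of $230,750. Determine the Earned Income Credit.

Earned Income Credit: income exceeds $159,800 by $70,950, which is 29 full-or-partial $2,500 increments; reduction = 29 × $15 = $435, leaving $97.

$97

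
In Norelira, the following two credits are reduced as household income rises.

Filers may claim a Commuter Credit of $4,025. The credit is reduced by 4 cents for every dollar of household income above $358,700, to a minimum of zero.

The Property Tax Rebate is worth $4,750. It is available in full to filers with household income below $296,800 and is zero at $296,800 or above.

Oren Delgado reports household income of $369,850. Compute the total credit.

Commuter Credit: 4% of the $11,150 excess over $358,700 is $446; credit = $4,025 − $446 = $3,579.
Property Tax Rebate: $369,850 meets or exceeds the $296,800 cutoff, so the credit is $0.
Total: $3,579 + $0 = $3,579.

$3,579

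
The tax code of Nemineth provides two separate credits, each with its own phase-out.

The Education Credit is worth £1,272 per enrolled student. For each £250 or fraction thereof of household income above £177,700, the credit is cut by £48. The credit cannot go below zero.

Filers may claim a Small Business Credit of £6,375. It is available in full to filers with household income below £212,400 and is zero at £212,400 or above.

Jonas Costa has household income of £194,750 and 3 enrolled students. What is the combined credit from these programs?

Education Credit: base = 3 × £1,272 = £3,816. income exceeds £177,700 by £17,050, which is 69 full-or-partial £250 increments; reduction = 69 × £48 = £3,312, leaving £504.
Small Business Credit: £194,750 is below the £212,400 cutoff, so the full £6,375 applies.
Total: £504 + £6,375 = £6,879.

£6,879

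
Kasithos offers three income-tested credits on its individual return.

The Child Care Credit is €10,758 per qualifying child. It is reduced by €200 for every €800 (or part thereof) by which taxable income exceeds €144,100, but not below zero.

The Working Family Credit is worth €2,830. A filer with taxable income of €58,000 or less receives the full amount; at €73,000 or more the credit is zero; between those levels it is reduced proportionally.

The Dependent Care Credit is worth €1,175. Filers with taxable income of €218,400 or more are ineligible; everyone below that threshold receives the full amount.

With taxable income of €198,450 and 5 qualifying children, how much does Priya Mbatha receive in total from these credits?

Child Care Credit: base = 5 × €10,758 = €53,790. income exceeds €144,100 by €54,350, which is 68 full-or-partial €800 increments; reduction = 68 × €200 = €13,600, leaving €40,190.
Working Family Credit: €198,450 is at or above €73,000, so the credit is €0.
Dependent Care Credit: €198,450 is below the €218,400 cutoff, so the full €1,175 applies.
Total: €40,190 + €0 + €1,175 = €41,365.

€41,365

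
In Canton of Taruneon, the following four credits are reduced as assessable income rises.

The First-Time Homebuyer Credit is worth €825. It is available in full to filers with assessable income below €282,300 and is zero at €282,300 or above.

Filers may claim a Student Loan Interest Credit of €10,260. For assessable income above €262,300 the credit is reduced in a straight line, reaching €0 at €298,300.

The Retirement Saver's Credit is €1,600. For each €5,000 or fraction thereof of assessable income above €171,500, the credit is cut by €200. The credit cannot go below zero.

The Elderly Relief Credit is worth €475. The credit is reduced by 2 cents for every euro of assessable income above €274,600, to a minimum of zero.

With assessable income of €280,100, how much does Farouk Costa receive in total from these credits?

First-Time Homebuyer Credit: €280,100 is below the €282,300 cutoff, so the full €825 applies.
Student Loan Interest Credit: €280,100 is €17,800 into a €36,000 phase-out range, leaving 18,200/36,000 of the credit: €10,260 × 18,200/36,000 = €5,187.
Retirement Saver's Credit: income exceeds €171,500 by €108,600 → 22 increments × €200 = €4,400 ≥ base, so the credit is €0.
Elderly Relief Credit: 2% of the €5,500 excess over €274,600 is €110; credit = €475 − €110 = €365.
Total: €825 + €5,187 + €0 + €365 = €6,377.

€6,377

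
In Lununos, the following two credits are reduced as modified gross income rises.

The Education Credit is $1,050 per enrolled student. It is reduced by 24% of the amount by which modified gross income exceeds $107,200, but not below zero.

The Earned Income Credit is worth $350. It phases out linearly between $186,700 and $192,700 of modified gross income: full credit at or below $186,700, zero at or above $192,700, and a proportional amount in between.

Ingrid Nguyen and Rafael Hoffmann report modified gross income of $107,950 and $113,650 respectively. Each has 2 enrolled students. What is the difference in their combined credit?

$1,368

Ingrid ($107,950): Education Credit: base = 2 × $1,050 = $2,100. 24% of the $750 excess over $107,200 is $180; credit = $2,100 − $180 = $1,920. Earned Income Credit: $107,950 is at or below the $186,700 threshold, so the full $350 applies. total $1,920 + $350 = $2,270
Rafael ($113,650): Education Credit: base = 2 × $1,050 = $2,100. 24% of the $6,450 excess over $107,200 is $1,548; credit = $2,100 − $1,548 = $552. Earned Income Credit: $113,650 is at or below the $186,700 threshold, so the full $350 applies. total $552 + $350 = $902
Difference: |$2,270 − $902| = $1,368.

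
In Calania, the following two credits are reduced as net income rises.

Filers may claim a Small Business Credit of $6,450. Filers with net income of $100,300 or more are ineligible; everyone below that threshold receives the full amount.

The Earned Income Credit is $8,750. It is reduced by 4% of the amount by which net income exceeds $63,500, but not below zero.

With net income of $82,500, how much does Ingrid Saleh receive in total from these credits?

$14,440

Small Business Credit: $82,500 is below the $100,300 cutoff, so the full $6,450 applies.
Earned Income Credit: 4% of the $19,000 excess over $63,500 is $760; credit = $8,750 − $760 = $7,990.
Total: $6,450 + $7,990 = $14,440.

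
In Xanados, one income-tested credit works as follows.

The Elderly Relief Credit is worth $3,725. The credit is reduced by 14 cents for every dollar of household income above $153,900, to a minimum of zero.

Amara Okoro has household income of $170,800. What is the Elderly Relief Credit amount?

Elderly Relief Credit: 14% of the $16,900 excess over $153,900 is $2,366; credit = $3,725 − $2,366 = $1,359.

$1,359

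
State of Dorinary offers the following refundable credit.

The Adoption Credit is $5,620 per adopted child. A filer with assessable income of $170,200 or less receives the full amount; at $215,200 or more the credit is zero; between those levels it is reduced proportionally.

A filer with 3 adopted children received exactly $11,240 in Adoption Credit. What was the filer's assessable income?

$185,200

Full credit = 3 × $5,620 = $16,860.
$11,240 is 11,240/16,860 of the full $16,860, so 5,620/16,860 of the $45,000 range has been used: income = $170,200 + $45,000 × 5,620/16,860 = $185,200.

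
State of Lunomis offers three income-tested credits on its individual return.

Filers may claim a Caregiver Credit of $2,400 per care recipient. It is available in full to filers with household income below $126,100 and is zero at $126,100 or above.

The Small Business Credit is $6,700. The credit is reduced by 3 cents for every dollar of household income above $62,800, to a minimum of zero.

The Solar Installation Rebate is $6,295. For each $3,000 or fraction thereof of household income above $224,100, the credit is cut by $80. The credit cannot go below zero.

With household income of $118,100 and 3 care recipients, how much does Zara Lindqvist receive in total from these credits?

Caregiver Credit: base = 3 × $2,400 = $7,200. $118,100 is below the $126,100 cutoff, so the full $7,200 applies.
Small Business Credit: 3% of the $55,300 excess over $62,800 is $1,659; credit = $6,700 − $1,659 = $5,041.
Solar Installation Rebate: $118,100 is at or below the $224,100 threshold, so the full $6,295 applies.
Total: $7,200 + $5,041 + $6,295 = $18,536.

$18,536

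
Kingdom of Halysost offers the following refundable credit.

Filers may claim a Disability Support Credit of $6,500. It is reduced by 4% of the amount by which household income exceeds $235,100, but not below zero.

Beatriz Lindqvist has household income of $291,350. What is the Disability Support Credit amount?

$4,250

Disability Support Credit: 4% of the $56,250 excess over $235,100 is $2,250; credit = $6,500 − $2,250 = $4,250.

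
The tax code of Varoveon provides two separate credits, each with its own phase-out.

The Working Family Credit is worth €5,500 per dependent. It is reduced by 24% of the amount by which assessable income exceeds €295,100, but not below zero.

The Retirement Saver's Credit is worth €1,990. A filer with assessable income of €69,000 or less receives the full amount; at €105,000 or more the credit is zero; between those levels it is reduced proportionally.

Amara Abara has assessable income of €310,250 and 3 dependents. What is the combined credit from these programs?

€12,864

Working Family Credit: base = 3 × €5,500 = €16,500. 24% of the €15,150 excess over €295,100 is €3,636; credit = €16,500 − €3,636 = €12,864.
Retirement Saver's Credit: €310,250 is at or above €105,000, so the credit is €0.
Total: €12,864 + €0 = €12,864.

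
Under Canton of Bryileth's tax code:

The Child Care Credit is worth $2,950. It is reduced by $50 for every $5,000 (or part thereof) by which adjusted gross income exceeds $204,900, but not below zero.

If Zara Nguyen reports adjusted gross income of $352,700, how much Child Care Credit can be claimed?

$1,450

Child Care Credit: income exceeds $204,900 by $147,800, which is 30 full-or-partial $5,000 increments; reduction = 30 × $50 = $1,500, leaving $1,450.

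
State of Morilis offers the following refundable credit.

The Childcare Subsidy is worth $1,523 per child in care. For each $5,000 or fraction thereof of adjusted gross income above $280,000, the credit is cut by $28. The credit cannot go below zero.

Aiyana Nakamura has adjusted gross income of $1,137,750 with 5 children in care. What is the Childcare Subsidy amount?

$2,799

Childcare Subsidy: base = 5 × $1,523 = $7,615. income exceeds $280,000 by $857,750, which is 172 full-or-partial $5,000 increments; reduction = 172 × $28 = $4,816, leaving $2,799.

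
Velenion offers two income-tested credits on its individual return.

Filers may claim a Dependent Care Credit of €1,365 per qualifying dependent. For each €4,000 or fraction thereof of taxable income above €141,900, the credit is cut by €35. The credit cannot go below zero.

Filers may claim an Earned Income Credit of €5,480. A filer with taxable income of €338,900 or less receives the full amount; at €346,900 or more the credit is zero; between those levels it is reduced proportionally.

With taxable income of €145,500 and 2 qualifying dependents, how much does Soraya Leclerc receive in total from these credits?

€8,175

Dependent Care Credit: base = 2 × €1,365 = €2,730. income exceeds €141,900 by €3,600, which is 1 full-or-partial €4,000 increment; reduction = 1 × €35 = €35, leaving €2,695.
Earned Income Credit: €145,500 is at or below the €338,900 threshold, so the full €5,480 applies.
Total: €2,695 + €5,480 = €8,175.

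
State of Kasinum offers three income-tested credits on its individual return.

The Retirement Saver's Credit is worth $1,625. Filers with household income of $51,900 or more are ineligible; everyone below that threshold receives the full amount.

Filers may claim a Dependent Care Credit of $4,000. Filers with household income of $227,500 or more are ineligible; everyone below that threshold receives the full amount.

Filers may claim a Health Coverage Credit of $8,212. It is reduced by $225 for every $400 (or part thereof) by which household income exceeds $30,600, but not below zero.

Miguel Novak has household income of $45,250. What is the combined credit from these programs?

$5,625

Retirement Saver's Credit: $45,250 is below the $51,900 cutoff, so the full $1,625 applies.
Dependent Care Credit: $45,250 is below the $227,500 cutoff, so the full $4,000 applies.
Health Coverage Credit: income exceeds $30,600 by $14,650 → 37 increments × $225 = $8,325 ≥ base, so the credit is $0.
Total: $1,625 + $4,000 + $0 = $5,625.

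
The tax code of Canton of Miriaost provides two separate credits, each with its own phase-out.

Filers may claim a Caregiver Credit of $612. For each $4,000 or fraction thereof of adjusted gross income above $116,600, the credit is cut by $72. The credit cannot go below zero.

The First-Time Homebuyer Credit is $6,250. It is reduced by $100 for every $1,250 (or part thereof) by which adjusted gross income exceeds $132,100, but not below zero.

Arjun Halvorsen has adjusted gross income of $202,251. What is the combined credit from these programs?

Caregiver Credit: income exceeds $116,600 by $85,651 → 22 increments × $72 = $1,584 ≥ base, so the credit is $0.
First-Time Homebuyer Credit: income exceeds $132,100 by $70,151, which is 57 full-or-partial $1,250 increments; reduction = 57 × $100 = $5,700, leaving $550.
Total: $0 + $550 = $550.

$550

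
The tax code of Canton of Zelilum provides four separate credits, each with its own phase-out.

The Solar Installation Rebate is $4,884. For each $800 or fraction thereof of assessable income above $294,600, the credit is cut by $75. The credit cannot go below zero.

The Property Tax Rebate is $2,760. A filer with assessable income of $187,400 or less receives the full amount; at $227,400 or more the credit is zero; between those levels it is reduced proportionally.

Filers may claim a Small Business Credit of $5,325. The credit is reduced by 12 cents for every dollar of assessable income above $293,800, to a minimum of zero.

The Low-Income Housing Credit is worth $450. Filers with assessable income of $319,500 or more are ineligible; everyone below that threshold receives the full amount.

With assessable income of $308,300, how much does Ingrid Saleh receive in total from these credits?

Solar Installation Rebate: income exceeds $294,600 by $13,700, which is 18 full-or-partial $800 increments; reduction = 18 × $75 = $1,350, leaving $3,534.
Property Tax Rebate: $308,300 is at or above $227,400, so the credit is $0.
Small Business Credit: 12% of the $14,500 excess over $293,800 is $1,740; credit = $5,325 − $1,740 = $3,585.
Low-Income Housing Credit: $308,300 is below the $319,500 cutoff, so the full $450 applies.
Total: $3,534 + $0 + $3,585 + $450 = $7,569.

$7,569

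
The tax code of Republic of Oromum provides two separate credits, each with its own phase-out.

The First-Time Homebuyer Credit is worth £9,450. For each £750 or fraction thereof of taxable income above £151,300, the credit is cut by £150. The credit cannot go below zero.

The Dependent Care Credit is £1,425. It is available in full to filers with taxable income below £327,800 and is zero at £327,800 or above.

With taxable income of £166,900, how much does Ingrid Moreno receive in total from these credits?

£7,725

First-Time Homebuyer Credit: income exceeds £151,300 by £15,600, which is 21 full-or-partial £750 increments; reduction = 21 × £150 = £3,150, leaving £6,300.
Dependent Care Credit: £166,900 is below the £327,800 cutoff, so the full £1,425 applies.
Total: £6,300 + £1,425 = £7,725.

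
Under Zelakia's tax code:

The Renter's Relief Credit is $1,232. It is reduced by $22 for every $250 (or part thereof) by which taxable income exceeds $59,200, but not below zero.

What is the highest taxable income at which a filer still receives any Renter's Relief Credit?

After 55 increments the reduction is 55 × $22 = $1,210, leaving $22; one more increment wipes it out. Increment 55 ends at excess 55 × $250 = $13,750, so the highest qualifying income is $59,200 + $13,750 = $72,950.

$72,950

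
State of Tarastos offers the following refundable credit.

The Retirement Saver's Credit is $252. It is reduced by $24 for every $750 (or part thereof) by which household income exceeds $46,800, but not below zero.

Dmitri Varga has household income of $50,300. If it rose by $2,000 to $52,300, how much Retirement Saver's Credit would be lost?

$72

At $50,300 — income exceeds $46,800 by $3,500, which is 5 full-or-partial $750 increments; reduction = 5 × $24 = $120, leaving $132.
At $52,300 — income exceeds $46,800 by $5,500, which is 8 full-or-partial $750 increments; reduction = 8 × $24 = $192, leaving $60.
Lost: $132 − $60 = $72.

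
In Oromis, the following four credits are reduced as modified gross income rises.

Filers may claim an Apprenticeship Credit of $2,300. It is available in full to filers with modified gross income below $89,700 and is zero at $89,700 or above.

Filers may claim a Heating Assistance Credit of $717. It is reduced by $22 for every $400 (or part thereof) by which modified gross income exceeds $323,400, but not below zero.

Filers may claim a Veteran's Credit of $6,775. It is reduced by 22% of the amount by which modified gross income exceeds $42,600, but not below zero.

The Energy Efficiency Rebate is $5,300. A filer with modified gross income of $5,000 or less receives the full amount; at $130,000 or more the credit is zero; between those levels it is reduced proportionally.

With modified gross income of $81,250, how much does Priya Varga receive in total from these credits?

$5,084

Apprenticeship Credit: $81,250 is below the $89,700 cutoff, so the full $2,300 applies.
Heating Assistance Credit: $81,250 is at or below the $323,400 threshold, so the full $717 applies.
Veteran's Credit: 22% of the $38,650 excess over $42,600 is $8,503 ≥ base, so the credit is $0.
Energy Efficiency Rebate: $81,250 is $76,250 into a $125,000 phase-out range, leaving 48,750/125,000 of the credit: $5,300 × 48,750/125,000 = $2,067.
Total: $2,300 + $717 + $0 + $2,067 = $5,084.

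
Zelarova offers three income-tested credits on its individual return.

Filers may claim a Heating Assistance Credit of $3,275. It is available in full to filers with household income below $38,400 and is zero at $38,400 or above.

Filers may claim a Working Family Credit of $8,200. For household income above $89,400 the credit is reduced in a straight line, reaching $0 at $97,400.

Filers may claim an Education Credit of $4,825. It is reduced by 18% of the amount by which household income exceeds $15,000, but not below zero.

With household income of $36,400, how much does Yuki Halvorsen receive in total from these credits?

$12,448

Heating Assistance Credit: $36,400 is below the $38,400 cutoff, so the full $3,275 applies.
Working Family Credit: $36,400 is at or below the $89,400 threshold, so the full $8,200 applies.
Education Credit: 18% of the $21,400 excess over $15,000 is $3,852; credit = $4,825 − $3,852 = $973.
Total: $3,275 + $8,200 + $973 = $12,448.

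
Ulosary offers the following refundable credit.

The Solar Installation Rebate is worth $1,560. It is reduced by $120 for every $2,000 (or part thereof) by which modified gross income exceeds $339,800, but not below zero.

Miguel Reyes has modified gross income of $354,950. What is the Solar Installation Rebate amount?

$600

Solar Installation Rebate: income exceeds $339,800 by $15,150, which is 8 full-or-partial $2,000 increments; reduction = 8 × $120 = $960, leaving $600.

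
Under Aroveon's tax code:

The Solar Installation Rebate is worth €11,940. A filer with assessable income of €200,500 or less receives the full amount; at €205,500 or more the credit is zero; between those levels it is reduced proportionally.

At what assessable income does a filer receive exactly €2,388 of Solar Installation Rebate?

€2,388 is 2,388/11,940 of the full €11,940, so 9,552/11,940 of the €5,000 range has been used: income = €200,500 + €5,000 × 9,552/11,940 = €204,500.

€204,500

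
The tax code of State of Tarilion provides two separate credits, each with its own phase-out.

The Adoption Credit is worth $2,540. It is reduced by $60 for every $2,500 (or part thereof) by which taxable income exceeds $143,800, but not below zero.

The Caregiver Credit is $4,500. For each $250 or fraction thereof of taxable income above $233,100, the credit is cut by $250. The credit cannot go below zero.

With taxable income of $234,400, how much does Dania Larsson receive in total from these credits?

Adoption Credit: income exceeds $143,800 by $90,600, which is 37 full-or-partial $2,500 increments; reduction = 37 × $60 = $2,220, leaving $320.
Caregiver Credit: income exceeds $233,100 by $1,300, which is 6 full-or-partial $250 increments; reduction = 6 × $250 = $1,500, leaving $3,000.
Total: $320 + $3,000 = $3,320.

$3,320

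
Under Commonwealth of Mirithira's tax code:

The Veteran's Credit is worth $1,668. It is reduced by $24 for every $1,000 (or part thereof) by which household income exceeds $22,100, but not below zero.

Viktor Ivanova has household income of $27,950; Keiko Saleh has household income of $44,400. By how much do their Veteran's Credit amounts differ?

Viktor ($27,950): Veteran's Credit: income exceeds $22,100 by $5,850, which is 6 full-or-partial $1,000 increments; reduction = 6 × $24 = $144, leaving $1,524.
Keiko ($44,400): Veteran's Credit: income exceeds $22,100 by $22,300, which is 23 full-or-partial $1,000 increments; reduction = 23 × $24 = $552, leaving $1,116.
Difference: |$1,524 − $1,116| = $408.

$408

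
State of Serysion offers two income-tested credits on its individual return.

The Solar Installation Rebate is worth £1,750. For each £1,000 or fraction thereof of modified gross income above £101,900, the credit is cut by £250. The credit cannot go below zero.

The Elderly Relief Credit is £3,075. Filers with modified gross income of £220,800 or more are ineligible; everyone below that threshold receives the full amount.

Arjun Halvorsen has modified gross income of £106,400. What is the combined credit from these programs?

Solar Installation Rebate: income exceeds £101,900 by £4,500, which is 5 full-or-partial £1,000 increments; reduction = 5 × £250 = £1,250, leaving £500.
Elderly Relief Credit: £106,400 is below the £220,800 cutoff, so the full £3,075 applies.
Total: £500 + £3,075 = £3,575.

£3,575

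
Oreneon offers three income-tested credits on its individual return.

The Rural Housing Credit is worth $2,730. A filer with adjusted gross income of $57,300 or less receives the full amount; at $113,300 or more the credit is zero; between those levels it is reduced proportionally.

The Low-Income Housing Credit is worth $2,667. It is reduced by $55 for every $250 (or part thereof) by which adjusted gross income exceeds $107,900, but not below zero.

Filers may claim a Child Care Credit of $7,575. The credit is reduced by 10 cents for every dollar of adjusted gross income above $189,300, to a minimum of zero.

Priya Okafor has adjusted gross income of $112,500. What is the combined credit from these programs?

Rural Housing Credit: $112,500 is $55,200 into a $56,000 phase-out range, leaving 800/56,000 of the credit: $2,730 × 800/56,000 = $39.
Low-Income Housing Credit: income exceeds $107,900 by $4,600, which is 19 full-or-partial $250 increments; reduction = 19 × $55 = $1,045, leaving $1,622.
Child Care Credit: $112,500 is at or below the $189,300 threshold, so the full $7,575 applies.
Total: $39 + $1,622 + $7,575 = $9,236.

$9,236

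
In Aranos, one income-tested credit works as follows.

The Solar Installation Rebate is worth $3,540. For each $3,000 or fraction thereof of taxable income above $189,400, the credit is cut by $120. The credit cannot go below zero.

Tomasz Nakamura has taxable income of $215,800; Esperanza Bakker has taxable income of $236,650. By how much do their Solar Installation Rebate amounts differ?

Tomasz ($215,800): Solar Installation Rebate: income exceeds $189,400 by $26,400, which is 9 full-or-partial $3,000 increments; reduction = 9 × $120 = $1,080, leaving $2,460.
Esperanza ($236,650): Solar Installation Rebate: income exceeds $189,400 by $47,250, which is 16 full-or-partial $3,000 increments; reduction = 16 × $120 = $1,920, leaving $1,620.
Difference: |$2,460 − $1,620| = $840.

$840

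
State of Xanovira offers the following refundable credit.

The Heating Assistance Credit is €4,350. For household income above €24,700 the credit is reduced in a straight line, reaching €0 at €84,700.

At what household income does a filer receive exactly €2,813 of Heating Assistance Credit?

€45,900

€2,813 is 2,813/4,350 of the full €4,350, so 1,537/4,350 of the €60,000 range has been used: income = €24,700 + €60,000 × 1,537/4,350 = €45,900.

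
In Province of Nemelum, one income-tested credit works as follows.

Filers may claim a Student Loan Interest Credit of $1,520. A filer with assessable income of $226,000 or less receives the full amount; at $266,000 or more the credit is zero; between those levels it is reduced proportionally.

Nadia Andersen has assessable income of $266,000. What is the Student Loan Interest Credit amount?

Student Loan Interest Credit: $266,000 is at or above $266,000, so the credit is $0.

$0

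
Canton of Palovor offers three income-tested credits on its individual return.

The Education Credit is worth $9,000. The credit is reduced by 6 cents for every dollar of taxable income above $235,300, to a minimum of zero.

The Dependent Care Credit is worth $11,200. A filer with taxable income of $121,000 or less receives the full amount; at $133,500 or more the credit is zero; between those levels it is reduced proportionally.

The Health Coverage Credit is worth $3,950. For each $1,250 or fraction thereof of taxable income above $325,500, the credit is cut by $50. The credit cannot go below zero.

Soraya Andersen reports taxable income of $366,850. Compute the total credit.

$3,357

Education Credit: 6% of the $131,550 excess over $235,300 is $7,893; credit = $9,000 − $7,893 = $1,107.
Dependent Care Credit: $366,850 is at or above $133,500, so the credit is $0.
Health Coverage Credit: income exceeds $325,500 by $41,350, which is 34 full-or-partial $1,250 increments; reduction = 34 × $50 = $1,700, leaving $2,250.
Total: $1,107 + $0 + $2,250 = $3,357.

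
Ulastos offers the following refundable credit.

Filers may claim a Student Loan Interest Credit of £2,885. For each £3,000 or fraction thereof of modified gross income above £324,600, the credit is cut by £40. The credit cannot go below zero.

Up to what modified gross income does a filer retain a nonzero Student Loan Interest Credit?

After 72 increments the reduction is 72 × £40 = £2,880, leaving £5; one more increment wipes it out. Increment 72 ends at excess 72 × £3,000 = £216,000, so the highest qualifying income is £324,600 + £216,000 = £540,600.

£540,600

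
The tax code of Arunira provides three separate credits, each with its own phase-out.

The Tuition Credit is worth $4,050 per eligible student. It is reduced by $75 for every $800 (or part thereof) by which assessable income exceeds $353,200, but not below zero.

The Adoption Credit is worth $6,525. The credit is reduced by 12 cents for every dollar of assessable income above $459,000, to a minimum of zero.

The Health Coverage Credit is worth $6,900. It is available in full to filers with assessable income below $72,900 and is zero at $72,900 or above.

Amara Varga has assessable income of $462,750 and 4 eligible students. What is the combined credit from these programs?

$12,000

Tuition Credit: base = 4 × $4,050 = $16,200. income exceeds $353,200 by $109,550, which is 137 full-or-partial $800 increments; reduction = 137 × $75 = $10,275, leaving $5,925.
Adoption Credit: 12% of the $3,750 excess over $459,000 is $450; credit = $6,525 − $450 = $6,075.
Health Coverage Credit: $462,750 meets or exceeds the $72,900 cutoff, so the credit is $0.
Total: $5,925 + $6,075 + $0 = $12,000.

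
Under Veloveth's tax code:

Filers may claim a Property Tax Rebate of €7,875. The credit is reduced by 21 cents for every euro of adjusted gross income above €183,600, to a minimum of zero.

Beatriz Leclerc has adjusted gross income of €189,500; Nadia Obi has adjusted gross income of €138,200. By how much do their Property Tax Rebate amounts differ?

Beatriz (€189,500): Property Tax Rebate: 21% of the €5,900 excess over €183,600 is €1,239; credit = €7,875 − €1,239 = €6,636.
Nadia (€138,200): Property Tax Rebate: €138,200 is at or below the €183,600 threshold, so the full €7,875 applies.
Difference: |€6,636 − €7,875| = €1,239.

€1,239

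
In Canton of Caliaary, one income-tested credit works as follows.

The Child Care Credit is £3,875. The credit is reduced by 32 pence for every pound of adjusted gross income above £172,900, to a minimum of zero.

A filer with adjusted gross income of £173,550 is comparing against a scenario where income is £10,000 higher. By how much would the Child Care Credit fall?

At £173,550 — 32% of the £650 excess over £172,900 is £208; credit = £3,875 − £208 = £3,667.
At £183,550 — 32% of the £10,650 excess over £172,900 is £3,408; credit = £3,875 − £3,408 = £467.
Lost: £3,667 − £467 = £3,200.

£3,200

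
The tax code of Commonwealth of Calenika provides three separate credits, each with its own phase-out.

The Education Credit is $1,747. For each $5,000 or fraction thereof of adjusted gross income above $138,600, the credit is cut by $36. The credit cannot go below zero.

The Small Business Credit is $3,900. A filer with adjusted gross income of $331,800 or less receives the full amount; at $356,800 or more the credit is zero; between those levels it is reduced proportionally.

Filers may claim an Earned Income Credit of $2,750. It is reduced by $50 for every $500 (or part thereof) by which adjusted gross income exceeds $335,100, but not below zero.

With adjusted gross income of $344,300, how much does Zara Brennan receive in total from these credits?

$3,985

Education Credit: income exceeds $138,600 by $205,700, which is 42 full-or-partial $5,000 increments; reduction = 42 × $36 = $1,512, leaving $235.
Small Business Credit: $344,300 is $12,500 into a $25,000 phase-out range, leaving 12,500/25,000 of the credit: $3,900 × 12,500/25,000 = $1,950.
Earned Income Credit: income exceeds $335,100 by $9,200, which is 19 full-or-partial $500 increments; reduction = 19 × $50 = $950, leaving $1,800.
Total: $235 + $1,950 + $1,800 = $3,985.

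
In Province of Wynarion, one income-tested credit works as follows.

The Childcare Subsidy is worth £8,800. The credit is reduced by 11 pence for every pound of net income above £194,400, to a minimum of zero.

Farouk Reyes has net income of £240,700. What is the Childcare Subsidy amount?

Childcare Subsidy: 11% of the £46,300 excess over £194,400 is £5,093; credit = £8,800 − £5,093 = £3,707.

£3,707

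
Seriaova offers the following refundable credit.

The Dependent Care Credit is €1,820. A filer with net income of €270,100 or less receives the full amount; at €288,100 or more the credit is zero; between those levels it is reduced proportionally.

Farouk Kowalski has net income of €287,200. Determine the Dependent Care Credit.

€91

Dependent Care Credit: €287,200 is €17,100 into a €18,000 phase-out range, leaving 900/18,000 of the credit: €1,820 × 900/18,000 = €91.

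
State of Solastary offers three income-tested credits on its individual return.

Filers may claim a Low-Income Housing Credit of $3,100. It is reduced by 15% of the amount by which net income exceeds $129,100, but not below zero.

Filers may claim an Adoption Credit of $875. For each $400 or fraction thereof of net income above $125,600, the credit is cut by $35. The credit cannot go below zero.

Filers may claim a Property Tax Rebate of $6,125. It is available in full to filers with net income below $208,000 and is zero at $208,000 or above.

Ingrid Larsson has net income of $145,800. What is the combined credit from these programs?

$6,720

Low-Income Housing Credit: 15% of the $16,700 excess over $129,100 is $2,505; credit = $3,100 − $2,505 = $595.
Adoption Credit: income exceeds $125,600 by $20,200 → 51 increments × $35 = $1,785 ≥ base, so the credit is $0.
Property Tax Rebate: $145,800 is below the $208,000 cutoff, so the full $6,125 applies.
Total: $595 + $0 + $6,125 = $6,720.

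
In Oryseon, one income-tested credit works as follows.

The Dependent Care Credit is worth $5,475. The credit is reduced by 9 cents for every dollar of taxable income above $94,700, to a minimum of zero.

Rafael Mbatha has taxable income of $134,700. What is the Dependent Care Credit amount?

$1,875

Dependent Care Credit: 9% of the $40,000 excess over $94,700 is $3,600; credit = $5,475 − $3,600 = $1,875.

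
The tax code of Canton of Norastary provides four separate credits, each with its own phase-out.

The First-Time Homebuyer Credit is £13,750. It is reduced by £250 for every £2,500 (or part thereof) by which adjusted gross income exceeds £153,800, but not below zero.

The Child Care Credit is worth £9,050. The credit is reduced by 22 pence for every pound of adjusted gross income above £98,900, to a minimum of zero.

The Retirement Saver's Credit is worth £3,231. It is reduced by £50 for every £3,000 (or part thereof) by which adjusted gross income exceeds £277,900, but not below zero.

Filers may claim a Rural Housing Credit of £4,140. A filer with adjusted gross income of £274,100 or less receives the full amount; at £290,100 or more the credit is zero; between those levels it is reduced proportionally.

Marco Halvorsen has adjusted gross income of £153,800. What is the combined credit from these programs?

First-Time Homebuyer Credit: £153,800 is at or below the £153,800 threshold, so the full £13,750 applies.
Child Care Credit: 22% of the £54,900 excess over £98,900 is £12,078 ≥ base, so the credit is £0.
Retirement Saver's Credit: £153,800 is at or below the £277,900 threshold, so the full £3,231 applies.
Rural Housing Credit: £153,800 is at or below the £274,100 threshold, so the full £4,140 applies.
Total: £13,750 + £0 + £3,231 + £4,140 = £21,121.

£21,121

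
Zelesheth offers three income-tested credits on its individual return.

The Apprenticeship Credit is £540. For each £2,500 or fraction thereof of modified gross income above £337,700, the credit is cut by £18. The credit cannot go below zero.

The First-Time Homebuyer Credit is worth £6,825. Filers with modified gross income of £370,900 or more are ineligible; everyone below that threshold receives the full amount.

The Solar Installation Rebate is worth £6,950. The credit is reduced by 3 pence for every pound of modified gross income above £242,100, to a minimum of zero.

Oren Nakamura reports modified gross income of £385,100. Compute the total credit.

£2,858

Apprenticeship Credit: income exceeds £337,700 by £47,400, which is 19 full-or-partial £2,500 increments; reduction = 19 × £18 = £342, leaving £198.
First-Time Homebuyer Credit: £385,100 meets or exceeds the £370,900 cutoff, so the credit is £0.
Solar Installation Rebate: 3% of the £143,000 excess over £242,100 is £4,290; credit = £6,950 − £4,290 = £2,660.
Total: £198 + £0 + £2,660 = £2,858.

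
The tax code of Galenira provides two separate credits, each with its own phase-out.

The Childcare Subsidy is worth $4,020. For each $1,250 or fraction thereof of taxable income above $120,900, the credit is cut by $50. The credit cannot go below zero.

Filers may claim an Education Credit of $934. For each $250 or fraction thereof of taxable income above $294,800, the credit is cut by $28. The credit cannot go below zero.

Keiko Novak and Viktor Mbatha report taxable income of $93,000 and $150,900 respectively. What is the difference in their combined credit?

Keiko ($93,000): Childcare Subsidy: $93,000 is at or below the $120,900 threshold, so the full $4,020 applies. Education Credit: $93,000 is at or below the $294,800 threshold, so the full $934 applies. total $4,020 + $934 = $4,954
Viktor ($150,900): Childcare Subsidy: income exceeds $120,900 by $30,000, which is 24 full-or-partial $1,250 increments; reduction = 24 × $50 = $1,200, leaving $2,820. Education Credit: $150,900 is at or below the $294,800 threshold, so the full $934 applies. total $2,820 + $934 = $3,754
Difference: |$4,954 − $3,754| = $1,200.

$1,200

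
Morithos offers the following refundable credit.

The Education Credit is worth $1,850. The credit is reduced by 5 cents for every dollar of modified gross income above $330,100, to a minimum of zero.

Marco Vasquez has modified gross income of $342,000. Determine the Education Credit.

Education Credit: 5% of the $11,900 excess over $330,100 is $595; credit = $1,850 − $595 = $1,255.

$1,255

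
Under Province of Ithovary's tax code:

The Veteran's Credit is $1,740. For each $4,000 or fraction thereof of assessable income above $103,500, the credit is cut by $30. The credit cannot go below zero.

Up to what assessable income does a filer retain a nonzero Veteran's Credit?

$331,500

After 57 increments the reduction is 57 × $30 = $1,710, leaving $30; one more increment wipes it out. Increment 57 ends at excess 57 × $4,000 = $228,000, so the highest qualifying income is $103,500 + $228,000 = $331,500.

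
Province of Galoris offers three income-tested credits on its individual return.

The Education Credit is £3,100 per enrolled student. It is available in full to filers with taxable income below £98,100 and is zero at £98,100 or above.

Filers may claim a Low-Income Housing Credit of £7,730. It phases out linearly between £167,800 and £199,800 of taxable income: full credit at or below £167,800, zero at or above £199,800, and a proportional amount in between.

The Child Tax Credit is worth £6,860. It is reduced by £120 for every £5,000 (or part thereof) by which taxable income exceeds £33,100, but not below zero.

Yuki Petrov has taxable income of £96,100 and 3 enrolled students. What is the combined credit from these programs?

£22,330

Education Credit: base = 3 × £3,100 = £9,300. £96,100 is below the £98,100 cutoff, so the full £9,300 applies.
Low-Income Housing Credit: £96,100 is at or below the £167,800 threshold, so the full £7,730 applies.
Child Tax Credit: income exceeds £33,100 by £63,000, which is 13 full-or-partial £5,000 increments; reduction = 13 × £120 = £1,560, leaving £5,300.
Total: £9,300 + £7,730 + £5,300 = £22,330.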